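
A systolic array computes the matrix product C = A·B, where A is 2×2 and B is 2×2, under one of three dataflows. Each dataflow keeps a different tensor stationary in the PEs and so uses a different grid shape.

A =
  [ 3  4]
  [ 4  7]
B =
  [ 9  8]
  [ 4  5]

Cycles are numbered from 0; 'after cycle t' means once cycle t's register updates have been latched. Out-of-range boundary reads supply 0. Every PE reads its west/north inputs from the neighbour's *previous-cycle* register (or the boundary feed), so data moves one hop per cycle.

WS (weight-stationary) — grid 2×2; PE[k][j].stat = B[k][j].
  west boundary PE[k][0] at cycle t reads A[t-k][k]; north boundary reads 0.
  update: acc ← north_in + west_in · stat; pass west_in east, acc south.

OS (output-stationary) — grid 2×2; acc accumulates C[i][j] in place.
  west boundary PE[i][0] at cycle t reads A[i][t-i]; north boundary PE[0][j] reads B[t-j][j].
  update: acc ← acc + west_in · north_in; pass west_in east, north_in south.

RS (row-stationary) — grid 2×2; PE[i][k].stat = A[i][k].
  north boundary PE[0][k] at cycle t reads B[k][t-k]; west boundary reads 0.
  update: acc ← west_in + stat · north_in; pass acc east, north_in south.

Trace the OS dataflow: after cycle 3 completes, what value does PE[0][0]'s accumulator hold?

PE[0][0].acc = 43

Tracing OS — 2×2 array, target PE[0][0]:
  step 0 · PE0,0: acc=27; fwd→3 fwd↓9
  step 1 · PE0,0: acc=43; fwd→4 fwd↓4
  step 2 · PE0,0: acc=43; fwd→0 fwd↓0
  step 3 · PE0,0: acc=43; fwd→0 fwd↓0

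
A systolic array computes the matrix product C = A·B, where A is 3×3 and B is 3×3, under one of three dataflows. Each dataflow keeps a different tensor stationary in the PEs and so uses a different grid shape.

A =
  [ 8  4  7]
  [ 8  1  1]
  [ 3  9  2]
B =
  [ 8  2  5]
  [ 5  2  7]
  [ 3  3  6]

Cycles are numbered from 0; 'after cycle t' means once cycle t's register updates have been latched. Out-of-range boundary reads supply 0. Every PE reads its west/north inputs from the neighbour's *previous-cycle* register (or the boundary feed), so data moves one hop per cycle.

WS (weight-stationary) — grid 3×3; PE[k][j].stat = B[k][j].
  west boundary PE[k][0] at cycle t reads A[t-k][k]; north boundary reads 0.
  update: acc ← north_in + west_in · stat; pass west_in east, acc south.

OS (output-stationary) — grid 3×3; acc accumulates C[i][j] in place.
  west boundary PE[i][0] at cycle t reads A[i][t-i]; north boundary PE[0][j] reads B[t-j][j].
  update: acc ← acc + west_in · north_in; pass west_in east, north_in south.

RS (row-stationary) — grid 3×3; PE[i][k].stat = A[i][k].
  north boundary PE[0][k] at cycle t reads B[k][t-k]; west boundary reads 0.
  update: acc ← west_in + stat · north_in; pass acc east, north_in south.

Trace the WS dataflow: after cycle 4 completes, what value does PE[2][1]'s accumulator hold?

PE[2][1].acc = 21

WS 3×3: PE[2][1] cycle-by-cycle (with neighbour feeds):
  @0  [1,1]  acc 0  |  →0  ↓0
  @0  [2,0]  acc 0  |  →0  ↓0
  @0  [2,1]  acc 0  |  →0  ↓0
  @1  [1,1]  acc 0  |  →0  ↓0
  @1  [2,0]  acc 0  |  →0  ↓0
  @1  [2,1]  acc 0  |  →0  ↓0
  @2  [1,1]  acc 24  |  →4  ↓24
  @2  [2,0]  acc 105  |  →7  ↓105
  @2  [2,1]  acc 0  |  →0  ↓0
  @3  [1,1]  acc 18  |  →1  ↓18
  @3  [2,0]  acc 72  |  →1  ↓72
  @3  [2,1]  acc 45  |  →7  ↓45
  @4  [1,1]  acc 24  |  →9  ↓24
  @4  [2,0]  acc 75  |  →2  ↓75
  @4  [2,1]  acc 21  |  →1  ↓21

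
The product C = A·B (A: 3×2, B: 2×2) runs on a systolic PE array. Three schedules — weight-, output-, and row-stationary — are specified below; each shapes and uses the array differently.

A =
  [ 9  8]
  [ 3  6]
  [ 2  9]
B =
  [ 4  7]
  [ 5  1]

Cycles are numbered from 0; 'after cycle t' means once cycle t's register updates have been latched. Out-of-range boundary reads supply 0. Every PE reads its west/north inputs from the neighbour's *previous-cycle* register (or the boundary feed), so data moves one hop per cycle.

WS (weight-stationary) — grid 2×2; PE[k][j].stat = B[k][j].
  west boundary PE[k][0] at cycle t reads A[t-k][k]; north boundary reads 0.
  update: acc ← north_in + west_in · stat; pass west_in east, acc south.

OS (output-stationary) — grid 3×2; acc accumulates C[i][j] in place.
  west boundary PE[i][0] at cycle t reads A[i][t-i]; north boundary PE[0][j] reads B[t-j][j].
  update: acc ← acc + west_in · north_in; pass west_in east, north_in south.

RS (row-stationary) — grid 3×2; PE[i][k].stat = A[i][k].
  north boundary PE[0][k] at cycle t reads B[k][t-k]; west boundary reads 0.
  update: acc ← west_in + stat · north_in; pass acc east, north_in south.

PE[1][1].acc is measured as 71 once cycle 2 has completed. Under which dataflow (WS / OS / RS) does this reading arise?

dataflow = WS

WS [2×2] PE[1][1] across cycles:
  [0] (1,1) acc=0 (h:0 v:0)
  [1] (1,1) acc=0 (h:0 v:0)
  [2] (1,1) acc=71 (h:8 v:71)
OS [3×2] PE[1][1] across cycles:
  [0] (1,1) acc=0 (h:0 v:0)
  [1] (1,1) acc=0 (h:0 v:0)
  [2] (1,1) acc=21 (h:3 v:7)
RS [3×2] PE[1][1] across cycles:
  [0] (1,1) acc=0 (h:0 v:0)
  [1] (1,1) acc=0 (h:0 v:0)
  [2] (1,1) acc=42 (h:42 v:5)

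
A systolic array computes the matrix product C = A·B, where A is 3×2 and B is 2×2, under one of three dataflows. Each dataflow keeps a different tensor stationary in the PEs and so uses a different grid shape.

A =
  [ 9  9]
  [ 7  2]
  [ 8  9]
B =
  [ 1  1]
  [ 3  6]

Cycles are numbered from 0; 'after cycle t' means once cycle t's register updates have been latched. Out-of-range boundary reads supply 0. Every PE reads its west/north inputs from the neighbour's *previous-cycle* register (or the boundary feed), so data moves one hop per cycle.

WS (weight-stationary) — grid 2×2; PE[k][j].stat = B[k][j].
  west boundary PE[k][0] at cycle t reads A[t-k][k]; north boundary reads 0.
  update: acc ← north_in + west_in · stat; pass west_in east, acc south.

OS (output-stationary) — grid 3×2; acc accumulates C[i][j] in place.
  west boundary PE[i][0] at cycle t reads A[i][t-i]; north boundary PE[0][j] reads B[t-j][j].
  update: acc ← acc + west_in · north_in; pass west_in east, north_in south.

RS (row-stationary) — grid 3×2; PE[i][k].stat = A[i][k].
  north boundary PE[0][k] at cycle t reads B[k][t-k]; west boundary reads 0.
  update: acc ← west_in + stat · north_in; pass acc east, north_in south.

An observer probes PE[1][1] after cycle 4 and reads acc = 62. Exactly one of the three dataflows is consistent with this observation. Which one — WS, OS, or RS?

Under WS (2×2), PE[1][1]:
  cycle 0: PE[1][1] → acc 0, east 0, south 0
  cycle 1: PE[1][1] → acc 0, east 0, south 0
  cycle 2: PE[1][1] → acc 63, east 9, south 63
  cycle 3: PE[1][1] → acc 19, east 2, south 19
  cycle 4: PE[1][1] → acc 62, east 9, south 62
Under OS (3×2), PE[1][1]:
  cycle 0: PE[1][1] → acc 0, east 0, south 0
  cycle 1: PE[1][1] → acc 0, east 0, south 0
  cycle 2: PE[1][1] → acc 7, east 7, south 1
  cycle 3: PE[1][1] → acc 19, east 2, south 6
  cycle 4: PE[1][1] → acc 19, east 0, south 0
Under RS (3×2), PE[1][1]:
  cycle 0: PE[1][1] → acc 0, east 0, south 0
  cycle 1: PE[1][1] → acc 0, east 0, south 0
  cycle 2: PE[1][1] → acc 13, east 13, south 3
  cycle 3: PE[1][1] → acc 19, east 19, south 6
  cycle 4: PE[1][1] → acc 0, east 0, south 0

dataflow = WS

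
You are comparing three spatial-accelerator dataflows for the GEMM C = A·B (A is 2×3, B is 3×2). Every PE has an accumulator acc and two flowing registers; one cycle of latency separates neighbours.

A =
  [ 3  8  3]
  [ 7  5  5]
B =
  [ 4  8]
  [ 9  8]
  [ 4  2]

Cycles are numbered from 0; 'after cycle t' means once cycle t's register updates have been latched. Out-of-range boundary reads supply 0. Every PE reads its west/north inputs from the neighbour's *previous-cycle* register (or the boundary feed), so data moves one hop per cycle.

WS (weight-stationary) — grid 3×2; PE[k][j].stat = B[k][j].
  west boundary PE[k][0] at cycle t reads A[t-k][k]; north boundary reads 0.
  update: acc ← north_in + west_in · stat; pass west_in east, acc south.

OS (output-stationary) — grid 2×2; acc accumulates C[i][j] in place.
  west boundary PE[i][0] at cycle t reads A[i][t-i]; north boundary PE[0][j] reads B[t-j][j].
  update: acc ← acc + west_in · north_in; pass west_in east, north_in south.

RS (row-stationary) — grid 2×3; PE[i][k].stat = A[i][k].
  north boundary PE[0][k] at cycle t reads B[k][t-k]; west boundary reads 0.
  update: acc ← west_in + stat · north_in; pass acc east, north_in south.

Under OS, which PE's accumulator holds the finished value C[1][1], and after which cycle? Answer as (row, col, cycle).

(row, col, cycle) = (1, 1, 4)

OS — PE[1][1] is where C[1][1] collects:
  cycle 0: PE[1][1] → acc 0, east 0, south 0
  cycle 1: PE[1][1] → acc 0, east 0, south 0
  cycle 2: PE[1][1] → acc 56, east 7, south 8
  cycle 3: PE[1][1] → acc 96, east 5, south 8
  cycle 4: PE[1][1] → acc 106, east 5, south 2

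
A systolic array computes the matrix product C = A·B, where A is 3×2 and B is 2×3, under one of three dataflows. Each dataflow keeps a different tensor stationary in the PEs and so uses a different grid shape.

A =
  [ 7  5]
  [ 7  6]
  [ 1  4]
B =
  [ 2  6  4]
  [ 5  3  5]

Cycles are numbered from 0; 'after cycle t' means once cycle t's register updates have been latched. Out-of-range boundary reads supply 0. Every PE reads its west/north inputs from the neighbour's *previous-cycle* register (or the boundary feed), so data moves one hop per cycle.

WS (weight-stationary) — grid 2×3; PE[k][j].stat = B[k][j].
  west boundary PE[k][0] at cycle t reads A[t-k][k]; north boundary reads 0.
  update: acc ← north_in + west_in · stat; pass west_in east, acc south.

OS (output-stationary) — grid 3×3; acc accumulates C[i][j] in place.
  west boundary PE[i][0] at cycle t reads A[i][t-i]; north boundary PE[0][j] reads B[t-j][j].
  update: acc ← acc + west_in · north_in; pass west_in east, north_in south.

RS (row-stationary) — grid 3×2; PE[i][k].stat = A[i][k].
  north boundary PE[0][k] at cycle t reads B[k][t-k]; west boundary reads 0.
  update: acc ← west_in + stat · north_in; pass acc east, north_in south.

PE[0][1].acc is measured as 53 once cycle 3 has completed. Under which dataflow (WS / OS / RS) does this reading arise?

— WS: 2×3; PE[0][1] trace:
  c0 r0c1: 0 / 0 / 0
  c1 r0c1: 42 / 7 / 42
  c2 r0c1: 42 / 7 / 42
  c3 r0c1: 6 / 1 / 6
— OS: 3×3; PE[0][1] trace:
  c0 r0c1: 0 / 0 / 0
  c1 r0c1: 42 / 7 / 6
  c2 r0c1: 57 / 5 / 3
  c3 r0c1: 57 / 0 / 0
— RS: 3×2; PE[0][1] trace:
  c0 r0c1: 0 / 0 / 0
  c1 r0c1: 39 / 39 / 5
  c2 r0c1: 57 / 57 / 3
  c3 r0c1: 53 / 53 / 5

dataflow = RS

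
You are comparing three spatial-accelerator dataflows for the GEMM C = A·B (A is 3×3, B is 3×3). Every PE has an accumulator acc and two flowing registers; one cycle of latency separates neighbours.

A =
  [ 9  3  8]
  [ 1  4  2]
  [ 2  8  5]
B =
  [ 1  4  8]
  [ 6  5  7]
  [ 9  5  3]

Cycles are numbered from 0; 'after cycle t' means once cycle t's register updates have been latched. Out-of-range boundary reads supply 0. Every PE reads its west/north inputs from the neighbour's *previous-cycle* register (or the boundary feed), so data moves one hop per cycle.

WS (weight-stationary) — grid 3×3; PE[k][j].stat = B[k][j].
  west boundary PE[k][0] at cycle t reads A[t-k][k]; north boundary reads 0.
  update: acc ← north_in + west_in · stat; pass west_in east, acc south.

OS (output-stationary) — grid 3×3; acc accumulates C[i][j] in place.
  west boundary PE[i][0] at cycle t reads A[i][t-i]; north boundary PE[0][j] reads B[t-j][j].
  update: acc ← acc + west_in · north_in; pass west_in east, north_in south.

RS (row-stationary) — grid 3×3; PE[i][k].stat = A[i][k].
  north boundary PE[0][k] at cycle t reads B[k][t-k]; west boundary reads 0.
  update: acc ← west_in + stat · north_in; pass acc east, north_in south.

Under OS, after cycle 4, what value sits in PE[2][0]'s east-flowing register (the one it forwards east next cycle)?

register = 5

OS 3×3: PE[2][0] cycle-by-cycle (with neighbour feeds):
  0: (1,0).acc=0  regs=<0,0>
  0: (2,0).acc=0  regs=<0,0>
  1: (1,0).acc=1  regs=<1,1>
  1: (2,0).acc=0  regs=<0,0>
  2: (1,0).acc=25  regs=<4,6>
  2: (2,0).acc=2  regs=<2,1>
  3: (1,0).acc=43  regs=<2,9>
  3: (2,0).acc=50  regs=<8,6>
  4: (1,0).acc=43  regs=<0,0>
  4: (2,0).acc=95  regs=<5,9>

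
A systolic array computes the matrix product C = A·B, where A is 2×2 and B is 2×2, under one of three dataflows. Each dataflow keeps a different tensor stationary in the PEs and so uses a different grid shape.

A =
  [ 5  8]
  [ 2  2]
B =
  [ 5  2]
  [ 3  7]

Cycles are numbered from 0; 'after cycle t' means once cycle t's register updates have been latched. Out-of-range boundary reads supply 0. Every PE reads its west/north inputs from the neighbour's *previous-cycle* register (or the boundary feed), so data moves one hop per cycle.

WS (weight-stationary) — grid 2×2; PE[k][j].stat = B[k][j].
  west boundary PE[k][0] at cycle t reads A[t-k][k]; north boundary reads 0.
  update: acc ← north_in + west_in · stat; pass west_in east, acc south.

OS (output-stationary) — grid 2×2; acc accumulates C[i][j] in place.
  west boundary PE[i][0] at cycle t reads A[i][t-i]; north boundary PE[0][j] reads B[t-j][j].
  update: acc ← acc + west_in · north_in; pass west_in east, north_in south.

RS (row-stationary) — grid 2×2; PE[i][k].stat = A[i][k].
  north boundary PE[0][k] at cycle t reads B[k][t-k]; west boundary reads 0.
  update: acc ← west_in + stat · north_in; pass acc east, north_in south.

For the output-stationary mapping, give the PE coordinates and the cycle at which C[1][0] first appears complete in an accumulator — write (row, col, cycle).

(row, col, cycle) = (1, 0, 2)

OS — PE[1][0] is where C[1][0] collects:
  after 0 — PE[1][0] acc=0, pass-E 0, pass-S 0
  after 1 — PE[1][0] acc=10, pass-E 2, pass-S 5
  after 2 — PE[1][0] acc=16, pass-E 2, pass-S 3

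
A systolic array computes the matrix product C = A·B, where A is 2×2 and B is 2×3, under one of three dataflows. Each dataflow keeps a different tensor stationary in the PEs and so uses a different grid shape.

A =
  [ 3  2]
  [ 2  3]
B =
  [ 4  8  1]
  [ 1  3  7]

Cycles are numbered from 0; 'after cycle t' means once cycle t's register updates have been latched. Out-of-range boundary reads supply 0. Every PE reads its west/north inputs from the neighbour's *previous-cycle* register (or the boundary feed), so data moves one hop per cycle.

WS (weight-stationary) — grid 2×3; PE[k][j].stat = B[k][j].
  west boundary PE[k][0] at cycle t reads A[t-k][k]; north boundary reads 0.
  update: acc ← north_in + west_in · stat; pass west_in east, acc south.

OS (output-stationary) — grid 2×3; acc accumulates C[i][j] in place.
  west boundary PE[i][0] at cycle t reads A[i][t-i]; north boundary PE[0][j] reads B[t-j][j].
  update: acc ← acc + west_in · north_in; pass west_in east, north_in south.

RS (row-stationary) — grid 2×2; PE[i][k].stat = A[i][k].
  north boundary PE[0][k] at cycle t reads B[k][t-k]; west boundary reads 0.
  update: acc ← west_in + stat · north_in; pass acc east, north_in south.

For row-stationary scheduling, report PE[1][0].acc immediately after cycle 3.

PE[1][0].acc = 2

Tracing RS — 2×2 array, target PE[1][0]:
  @0  [0,0]  acc 12  |  →12  ↓4
  @0  [1,0]  acc 0  |  →0  ↓0
  @1  [0,0]  acc 24  |  →24  ↓8
  @1  [1,0]  acc 8  |  →8  ↓4
  @2  [0,0]  acc 3  |  →3  ↓1
  @2  [1,0]  acc 16  |  →16  ↓8
  @3  [0,0]  acc 0  |  →0  ↓0
  @3  [1,0]  acc 2  |  →2  ↓1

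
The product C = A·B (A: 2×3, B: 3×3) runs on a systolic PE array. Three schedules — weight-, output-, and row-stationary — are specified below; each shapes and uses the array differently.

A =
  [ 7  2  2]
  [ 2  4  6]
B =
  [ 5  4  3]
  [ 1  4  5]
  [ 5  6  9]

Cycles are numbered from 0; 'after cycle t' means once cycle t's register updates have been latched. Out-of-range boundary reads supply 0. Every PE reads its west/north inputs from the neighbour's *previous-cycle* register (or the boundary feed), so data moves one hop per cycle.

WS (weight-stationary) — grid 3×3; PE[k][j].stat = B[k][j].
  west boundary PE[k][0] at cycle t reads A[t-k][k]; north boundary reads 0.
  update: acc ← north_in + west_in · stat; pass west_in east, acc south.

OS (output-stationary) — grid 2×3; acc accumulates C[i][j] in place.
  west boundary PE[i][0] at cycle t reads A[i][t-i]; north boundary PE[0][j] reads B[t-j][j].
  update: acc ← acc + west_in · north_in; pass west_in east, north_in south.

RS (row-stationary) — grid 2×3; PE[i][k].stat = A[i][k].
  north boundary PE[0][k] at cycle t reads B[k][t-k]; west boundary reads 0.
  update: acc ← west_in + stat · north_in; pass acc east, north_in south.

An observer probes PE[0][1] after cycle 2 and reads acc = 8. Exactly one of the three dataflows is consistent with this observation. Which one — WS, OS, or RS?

— WS: 3×3; PE[0][1] trace:
  after 0 — PE[0][1] acc=0, pass-E 0, pass-S 0
  after 1 — PE[0][1] acc=28, pass-E 7, pass-S 28
  after 2 — PE[0][1] acc=8, pass-E 2, pass-S 8
— OS: 2×3; PE[0][1] trace:
  after 0 — PE[0][1] acc=0, pass-E 0, pass-S 0
  after 1 — PE[0][1] acc=28, pass-E 7, pass-S 4
  after 2 — PE[0][1] acc=36, pass-E 2, pass-S 4
— RS: 2×3; PE[0][1] trace:
  after 0 — PE[0][1] acc=0, pass-E 0, pass-S 0
  after 1 — PE[0][1] acc=37, pass-E 37, pass-S 1
  after 2 — PE[0][1] acc=36, pass-E 36, pass-S 4

dataflow = WS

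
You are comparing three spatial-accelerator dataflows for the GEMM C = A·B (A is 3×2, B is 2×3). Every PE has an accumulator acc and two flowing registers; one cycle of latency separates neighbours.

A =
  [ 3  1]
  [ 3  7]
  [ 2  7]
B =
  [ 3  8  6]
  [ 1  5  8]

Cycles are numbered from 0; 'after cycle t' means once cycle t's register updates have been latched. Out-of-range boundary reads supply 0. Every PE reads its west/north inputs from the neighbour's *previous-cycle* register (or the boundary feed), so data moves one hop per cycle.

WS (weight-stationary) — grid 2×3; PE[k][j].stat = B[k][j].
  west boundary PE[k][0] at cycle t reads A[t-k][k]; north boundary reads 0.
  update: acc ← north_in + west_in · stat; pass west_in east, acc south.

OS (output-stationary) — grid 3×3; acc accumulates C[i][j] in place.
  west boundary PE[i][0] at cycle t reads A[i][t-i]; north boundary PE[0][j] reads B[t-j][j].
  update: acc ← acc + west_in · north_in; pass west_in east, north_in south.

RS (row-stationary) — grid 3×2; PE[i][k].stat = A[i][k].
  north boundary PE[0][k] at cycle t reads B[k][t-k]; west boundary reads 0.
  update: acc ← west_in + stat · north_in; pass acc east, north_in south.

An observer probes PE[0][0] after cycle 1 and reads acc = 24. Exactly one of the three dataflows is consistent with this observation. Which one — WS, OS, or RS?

WS [2×3] PE[0][0] across cycles:
  0: (0,0).acc=9  regs=<3,9>
  1: (0,0).acc=9  regs=<3,9>
OS [3×3] PE[0][0] across cycles:
  0: (0,0).acc=9  regs=<3,3>
  1: (0,0).acc=10  regs=<1,1>
RS [3×2] PE[0][0] across cycles:
  0: (0,0).acc=9  regs=<9,3>
  1: (0,0).acc=24  regs=<24,8>

dataflow = RS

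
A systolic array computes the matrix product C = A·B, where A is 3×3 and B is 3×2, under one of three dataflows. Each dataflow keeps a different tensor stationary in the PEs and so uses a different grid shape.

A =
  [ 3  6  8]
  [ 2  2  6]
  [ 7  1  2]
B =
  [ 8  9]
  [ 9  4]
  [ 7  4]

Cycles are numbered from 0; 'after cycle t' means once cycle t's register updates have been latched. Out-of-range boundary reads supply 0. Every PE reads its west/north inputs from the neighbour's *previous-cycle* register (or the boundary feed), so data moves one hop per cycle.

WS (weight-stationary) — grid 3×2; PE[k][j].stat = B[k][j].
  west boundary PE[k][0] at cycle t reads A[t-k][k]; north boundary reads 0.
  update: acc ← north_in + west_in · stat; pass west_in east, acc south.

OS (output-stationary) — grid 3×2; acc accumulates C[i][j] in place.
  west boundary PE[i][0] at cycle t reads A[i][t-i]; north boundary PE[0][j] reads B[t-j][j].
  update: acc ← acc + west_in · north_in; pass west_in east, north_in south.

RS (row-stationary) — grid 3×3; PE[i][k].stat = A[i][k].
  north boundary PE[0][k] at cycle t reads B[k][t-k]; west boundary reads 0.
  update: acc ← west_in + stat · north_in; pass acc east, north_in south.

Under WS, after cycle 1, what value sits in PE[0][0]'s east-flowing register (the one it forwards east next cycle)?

WS (3×2). Following PE[0][0] plus its west/north inputs:
  [0] (0,0) acc=24 (h:3 v:24)
  [1] (0,0) acc=16 (h:2 v:16)

register = 2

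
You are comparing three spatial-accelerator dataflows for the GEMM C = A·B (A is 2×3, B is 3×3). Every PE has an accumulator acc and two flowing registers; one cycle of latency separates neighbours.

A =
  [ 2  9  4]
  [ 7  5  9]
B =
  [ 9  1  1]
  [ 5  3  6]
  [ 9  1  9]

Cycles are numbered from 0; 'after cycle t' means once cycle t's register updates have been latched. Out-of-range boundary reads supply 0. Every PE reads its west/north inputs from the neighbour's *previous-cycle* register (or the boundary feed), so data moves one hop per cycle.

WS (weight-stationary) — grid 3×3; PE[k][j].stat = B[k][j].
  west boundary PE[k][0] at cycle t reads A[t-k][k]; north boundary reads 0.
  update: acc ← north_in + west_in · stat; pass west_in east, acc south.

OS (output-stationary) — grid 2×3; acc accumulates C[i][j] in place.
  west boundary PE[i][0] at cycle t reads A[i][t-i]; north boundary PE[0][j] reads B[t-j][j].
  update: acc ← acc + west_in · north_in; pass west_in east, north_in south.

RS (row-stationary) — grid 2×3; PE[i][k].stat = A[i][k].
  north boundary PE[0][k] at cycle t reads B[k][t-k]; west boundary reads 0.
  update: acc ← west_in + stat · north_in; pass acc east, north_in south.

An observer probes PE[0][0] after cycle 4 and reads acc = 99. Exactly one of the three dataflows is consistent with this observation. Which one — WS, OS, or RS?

dataflow = OS

Under WS (3×3), PE[0][0]:
  @0  [0,0]  acc 18  |  →2  ↓18
  @1  [0,0]  acc 63  |  →7  ↓63
  @2  [0,0]  acc 0  |  →0  ↓0
  @3  [0,0]  acc 0  |  →0  ↓0
  @4  [0,0]  acc 0  |  →0  ↓0
Under OS (2×3), PE[0][0]:
  @0  [0,0]  acc 18  |  →2  ↓9
  @1  [0,0]  acc 63  |  →9  ↓5
  @2  [0,0]  acc 99  |  →4  ↓9
  @3  [0,0]  acc 99  |  →0  ↓0
  @4  [0,0]  acc 99  |  →0  ↓0
Under RS (2×3), PE[0][0]:
  @0  [0,0]  acc 18  |  →18  ↓9
  @1  [0,0]  acc 2  |  →2  ↓1
  @2  [0,0]  acc 2  |  →2  ↓1
  @3  [0,0]  acc 0  |  →0  ↓0
  @4  [0,0]  acc 0  |  →0  ↓0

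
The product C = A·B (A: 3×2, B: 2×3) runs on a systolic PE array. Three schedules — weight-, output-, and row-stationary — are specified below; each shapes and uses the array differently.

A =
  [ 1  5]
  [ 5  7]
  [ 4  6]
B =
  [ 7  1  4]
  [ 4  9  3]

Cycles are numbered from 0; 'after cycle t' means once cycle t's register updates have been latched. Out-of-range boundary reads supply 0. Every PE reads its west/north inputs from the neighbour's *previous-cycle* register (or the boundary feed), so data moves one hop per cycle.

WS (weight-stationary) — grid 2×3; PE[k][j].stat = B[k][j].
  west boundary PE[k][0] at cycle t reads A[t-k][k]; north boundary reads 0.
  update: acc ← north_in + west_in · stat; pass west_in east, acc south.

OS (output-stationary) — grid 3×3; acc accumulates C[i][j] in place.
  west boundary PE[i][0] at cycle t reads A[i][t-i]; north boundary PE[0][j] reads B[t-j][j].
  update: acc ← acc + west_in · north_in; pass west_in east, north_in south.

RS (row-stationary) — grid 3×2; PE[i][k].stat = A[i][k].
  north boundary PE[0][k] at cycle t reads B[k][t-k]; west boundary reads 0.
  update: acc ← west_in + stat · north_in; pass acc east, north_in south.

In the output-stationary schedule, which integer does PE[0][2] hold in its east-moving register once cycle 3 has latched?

OS 3×3: PE[0][2] cycle-by-cycle (with neighbour feeds):
  step 0 · PE0,1: acc=0; fwd→0 fwd↓0
  step 0 · PE0,2: acc=0; fwd→0 fwd↓0
  step 1 · PE0,1: acc=1; fwd→1 fwd↓1
  step 1 · PE0,2: acc=0; fwd→0 fwd↓0
  step 2 · PE0,1: acc=46; fwd→5 fwd↓9
  step 2 · PE0,2: acc=4; fwd→1 fwd↓4
  step 3 · PE0,1: acc=46; fwd→0 fwd↓0
  step 3 · PE0,2: acc=19; fwd→5 fwd↓3

register = 5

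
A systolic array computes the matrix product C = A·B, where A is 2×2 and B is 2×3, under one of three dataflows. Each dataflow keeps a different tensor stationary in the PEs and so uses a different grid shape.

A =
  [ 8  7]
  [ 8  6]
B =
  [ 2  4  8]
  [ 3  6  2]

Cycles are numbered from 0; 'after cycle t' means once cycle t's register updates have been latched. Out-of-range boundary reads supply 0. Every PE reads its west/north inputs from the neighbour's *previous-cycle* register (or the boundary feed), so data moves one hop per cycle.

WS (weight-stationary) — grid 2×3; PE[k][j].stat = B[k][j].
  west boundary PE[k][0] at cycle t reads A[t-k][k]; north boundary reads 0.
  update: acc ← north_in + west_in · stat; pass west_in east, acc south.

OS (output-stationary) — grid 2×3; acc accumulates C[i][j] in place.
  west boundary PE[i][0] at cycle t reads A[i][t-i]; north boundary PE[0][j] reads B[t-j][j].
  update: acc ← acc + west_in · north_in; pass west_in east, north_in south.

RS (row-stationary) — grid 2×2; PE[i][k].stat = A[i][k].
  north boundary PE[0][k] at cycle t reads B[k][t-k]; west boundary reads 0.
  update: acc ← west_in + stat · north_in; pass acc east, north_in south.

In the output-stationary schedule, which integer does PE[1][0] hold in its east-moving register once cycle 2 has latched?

register = 6

OS on a 2×3 grid — tracing PE[1][0] and its feeders:
  t=0 PE[0][0]: acc=16 h=8 v=2
  t=0 PE[1][0]: acc=0 h=0 v=0
  t=1 PE[0][0]: acc=37 h=7 v=3
  t=1 PE[1][0]: acc=16 h=8 v=2
  t=2 PE[0][0]: acc=37 h=0 v=0
  t=2 PE[1][0]: acc=34 h=6 v=3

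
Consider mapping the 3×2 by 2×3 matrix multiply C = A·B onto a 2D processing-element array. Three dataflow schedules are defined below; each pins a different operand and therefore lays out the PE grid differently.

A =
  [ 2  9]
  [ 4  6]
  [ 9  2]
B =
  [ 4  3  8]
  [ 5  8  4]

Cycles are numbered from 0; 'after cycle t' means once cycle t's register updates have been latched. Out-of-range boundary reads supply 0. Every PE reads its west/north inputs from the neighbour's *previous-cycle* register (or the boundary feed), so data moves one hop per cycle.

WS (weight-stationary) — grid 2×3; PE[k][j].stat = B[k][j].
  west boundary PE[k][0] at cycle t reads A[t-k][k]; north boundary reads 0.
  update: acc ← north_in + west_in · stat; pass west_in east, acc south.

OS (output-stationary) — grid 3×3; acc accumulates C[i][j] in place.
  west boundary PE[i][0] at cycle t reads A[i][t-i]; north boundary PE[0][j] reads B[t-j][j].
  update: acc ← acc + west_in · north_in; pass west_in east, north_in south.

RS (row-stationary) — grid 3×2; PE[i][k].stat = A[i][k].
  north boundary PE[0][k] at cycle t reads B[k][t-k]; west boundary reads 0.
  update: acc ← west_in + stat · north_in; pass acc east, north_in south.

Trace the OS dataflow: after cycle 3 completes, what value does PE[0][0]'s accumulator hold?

PE[0][0].acc = 53

OS on a 3×3 grid — tracing PE[0][0] and its feeders:
  t=0 PE[0][0]: acc=8 h=2 v=4
  t=1 PE[0][0]: acc=53 h=9 v=5
  t=2 PE[0][0]: acc=53 h=0 v=0
  t=3 PE[0][0]: acc=53 h=0 v=0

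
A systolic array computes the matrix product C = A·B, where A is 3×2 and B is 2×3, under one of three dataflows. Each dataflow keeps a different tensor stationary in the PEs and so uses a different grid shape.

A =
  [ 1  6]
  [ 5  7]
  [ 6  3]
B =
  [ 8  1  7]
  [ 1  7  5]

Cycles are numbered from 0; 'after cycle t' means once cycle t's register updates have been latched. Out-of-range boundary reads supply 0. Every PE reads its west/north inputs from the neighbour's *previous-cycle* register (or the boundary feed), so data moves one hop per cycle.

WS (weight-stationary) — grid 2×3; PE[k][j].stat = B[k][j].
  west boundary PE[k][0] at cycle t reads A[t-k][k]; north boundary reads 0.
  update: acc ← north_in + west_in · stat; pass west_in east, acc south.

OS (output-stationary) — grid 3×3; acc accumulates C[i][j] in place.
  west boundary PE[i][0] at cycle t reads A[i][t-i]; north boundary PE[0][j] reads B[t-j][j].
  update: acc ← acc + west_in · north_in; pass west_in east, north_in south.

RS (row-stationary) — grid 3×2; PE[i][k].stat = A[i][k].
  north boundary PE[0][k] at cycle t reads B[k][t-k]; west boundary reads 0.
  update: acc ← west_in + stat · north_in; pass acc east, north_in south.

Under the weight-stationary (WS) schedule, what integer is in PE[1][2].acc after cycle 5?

PE[1][2].acc = 57

WS 2×3: PE[1][2] cycle-by-cycle (with neighbour feeds):
  cycle 0: PE[0][2] → acc 0, east 0, south 0
  cycle 0: PE[1][1] → acc 0, east 0, south 0
  cycle 0: PE[1][2] → acc 0, east 0, south 0
  cycle 1: PE[0][2] → acc 0, east 0, south 0
  cycle 1: PE[1][1] → acc 0, east 0, south 0
  cycle 1: PE[1][2] → acc 0, east 0, south 0
  cycle 2: PE[0][2] → acc 7, east 1, south 7
  cycle 2: PE[1][1] → acc 43, east 6, south 43
  cycle 2: PE[1][2] → acc 0, east 0, south 0
  cycle 3: PE[0][2] → acc 35, east 5, south 35
  cycle 3: PE[1][1] → acc 54, east 7, south 54
  cycle 3: PE[1][2] → acc 37, east 6, south 37
  cycle 4: PE[0][2] → acc 42, east 6, south 42
  cycle 4: PE[1][1] → acc 27, east 3, south 27
  cycle 4: PE[1][2] → acc 70, east 7, south 70
  cycle 5: PE[0][2] → acc 0, east 0, south 0
  cycle 5: PE[1][1] → acc 0, east 0, south 0
  cycle 5: PE[1][2] → acc 57, east 3, south 57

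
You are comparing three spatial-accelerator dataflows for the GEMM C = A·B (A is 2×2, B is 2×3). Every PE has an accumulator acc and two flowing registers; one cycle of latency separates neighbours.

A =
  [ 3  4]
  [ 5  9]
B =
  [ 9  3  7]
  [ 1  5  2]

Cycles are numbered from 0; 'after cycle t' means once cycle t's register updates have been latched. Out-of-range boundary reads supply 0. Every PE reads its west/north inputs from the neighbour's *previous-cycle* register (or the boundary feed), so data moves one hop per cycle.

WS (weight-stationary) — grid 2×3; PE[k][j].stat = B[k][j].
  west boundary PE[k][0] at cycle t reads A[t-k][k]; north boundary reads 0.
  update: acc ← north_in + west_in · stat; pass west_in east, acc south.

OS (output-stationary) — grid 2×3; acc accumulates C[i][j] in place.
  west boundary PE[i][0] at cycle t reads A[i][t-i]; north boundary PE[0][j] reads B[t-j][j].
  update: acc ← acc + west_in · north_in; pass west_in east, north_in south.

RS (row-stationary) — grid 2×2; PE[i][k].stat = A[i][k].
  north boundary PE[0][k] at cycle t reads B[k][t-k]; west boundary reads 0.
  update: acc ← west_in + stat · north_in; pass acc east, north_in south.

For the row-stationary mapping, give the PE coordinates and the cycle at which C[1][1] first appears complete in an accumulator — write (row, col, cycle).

Under RS, C[1][1] lands at PE[1][1]:
  cycle 0: PE[1][1] → acc 0, east 0, south 0
  cycle 1: PE[1][1] → acc 0, east 0, south 0
  cycle 2: PE[1][1] → acc 54, east 54, south 1
  cycle 3: PE[1][1] → acc 60, east 60, south 5

(row, col, cycle) = (1, 1, 3)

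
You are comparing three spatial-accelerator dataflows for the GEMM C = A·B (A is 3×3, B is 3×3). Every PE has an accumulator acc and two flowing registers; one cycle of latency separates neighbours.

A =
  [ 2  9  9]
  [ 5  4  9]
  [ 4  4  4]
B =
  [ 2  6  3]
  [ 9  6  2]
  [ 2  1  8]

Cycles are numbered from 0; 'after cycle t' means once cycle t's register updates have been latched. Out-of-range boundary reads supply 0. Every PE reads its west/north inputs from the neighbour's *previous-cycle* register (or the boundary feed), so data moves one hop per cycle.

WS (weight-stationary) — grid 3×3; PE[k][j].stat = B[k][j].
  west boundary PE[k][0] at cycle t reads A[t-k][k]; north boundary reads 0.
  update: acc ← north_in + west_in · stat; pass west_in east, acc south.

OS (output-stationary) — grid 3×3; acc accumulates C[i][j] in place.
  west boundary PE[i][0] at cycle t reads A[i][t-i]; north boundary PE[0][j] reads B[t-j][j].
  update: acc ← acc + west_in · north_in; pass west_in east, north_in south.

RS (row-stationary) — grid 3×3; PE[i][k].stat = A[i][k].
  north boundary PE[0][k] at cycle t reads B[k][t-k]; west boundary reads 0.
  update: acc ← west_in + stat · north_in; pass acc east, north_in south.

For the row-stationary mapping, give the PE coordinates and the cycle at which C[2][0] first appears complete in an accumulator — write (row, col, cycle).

RS — PE[2][2] is where C[2][0] collects:
  [0] (2,2) acc=0 (h:0 v:0)
  [1] (2,2) acc=0 (h:0 v:0)
  [2] (2,2) acc=0 (h:0 v:0)
  [3] (2,2) acc=0 (h:0 v:0)
  [4] (2,2) acc=52 (h:52 v:2)

(row, col, cycle) = (2, 2, 4)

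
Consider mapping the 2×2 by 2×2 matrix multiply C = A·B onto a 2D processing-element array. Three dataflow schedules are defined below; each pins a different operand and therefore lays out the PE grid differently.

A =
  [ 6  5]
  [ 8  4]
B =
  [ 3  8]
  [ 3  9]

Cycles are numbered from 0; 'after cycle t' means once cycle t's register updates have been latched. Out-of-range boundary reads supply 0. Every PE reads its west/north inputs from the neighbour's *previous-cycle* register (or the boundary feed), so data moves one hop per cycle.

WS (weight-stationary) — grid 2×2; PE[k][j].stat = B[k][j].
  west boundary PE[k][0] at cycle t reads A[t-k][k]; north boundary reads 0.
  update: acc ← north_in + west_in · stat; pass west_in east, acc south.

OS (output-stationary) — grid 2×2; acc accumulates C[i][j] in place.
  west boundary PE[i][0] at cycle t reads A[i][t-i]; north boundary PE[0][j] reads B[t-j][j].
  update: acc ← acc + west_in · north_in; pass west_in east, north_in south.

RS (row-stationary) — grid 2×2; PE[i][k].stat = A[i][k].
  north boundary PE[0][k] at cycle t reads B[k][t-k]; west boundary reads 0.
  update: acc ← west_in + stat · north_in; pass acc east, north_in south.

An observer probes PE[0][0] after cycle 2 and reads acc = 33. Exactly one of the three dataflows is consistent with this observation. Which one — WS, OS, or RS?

Under WS (2×2), PE[0][0]:
  after 0 — PE[0][0] acc=18, pass-E 6, pass-S 18
  after 1 — PE[0][0] acc=24, pass-E 8, pass-S 24
  after 2 — PE[0][0] acc=0, pass-E 0, pass-S 0
Under OS (2×2), PE[0][0]:
  after 0 — PE[0][0] acc=18, pass-E 6, pass-S 3
  after 1 — PE[0][0] acc=33, pass-E 5, pass-S 3
  after 2 — PE[0][0] acc=33, pass-E 0, pass-S 0
Under RS (2×2), PE[0][0]:
  after 0 — PE[0][0] acc=18, pass-E 18, pass-S 3
  after 1 — PE[0][0] acc=48, pass-E 48, pass-S 8
  after 2 — PE[0][0] acc=0, pass-E 0, pass-S 0

dataflow = OS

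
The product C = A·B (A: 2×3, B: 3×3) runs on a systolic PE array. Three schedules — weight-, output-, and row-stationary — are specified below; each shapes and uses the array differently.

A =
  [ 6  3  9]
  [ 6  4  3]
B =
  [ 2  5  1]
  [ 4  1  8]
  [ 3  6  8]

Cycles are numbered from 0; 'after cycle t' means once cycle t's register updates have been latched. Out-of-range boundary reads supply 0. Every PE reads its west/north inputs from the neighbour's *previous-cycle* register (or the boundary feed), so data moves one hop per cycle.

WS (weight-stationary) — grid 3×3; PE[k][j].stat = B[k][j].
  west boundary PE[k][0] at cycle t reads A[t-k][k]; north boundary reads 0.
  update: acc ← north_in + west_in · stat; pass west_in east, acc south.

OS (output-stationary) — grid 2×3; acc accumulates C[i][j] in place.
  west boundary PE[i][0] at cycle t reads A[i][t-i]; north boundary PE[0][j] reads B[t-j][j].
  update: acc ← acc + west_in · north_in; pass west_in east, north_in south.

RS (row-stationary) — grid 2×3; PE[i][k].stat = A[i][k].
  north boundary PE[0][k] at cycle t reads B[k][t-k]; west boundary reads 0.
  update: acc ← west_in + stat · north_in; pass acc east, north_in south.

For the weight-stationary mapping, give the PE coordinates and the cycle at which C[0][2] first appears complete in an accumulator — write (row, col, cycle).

(row, col, cycle) = (2, 2, 4)

WS — PE[2][2] is where C[0][2] collects:
  0: (2,2).acc=0  regs=<0,0>
  1: (2,2).acc=0  regs=<0,0>
  2: (2,2).acc=0  regs=<0,0>
  3: (2,2).acc=0  regs=<0,0>
  4: (2,2).acc=102  regs=<9,102>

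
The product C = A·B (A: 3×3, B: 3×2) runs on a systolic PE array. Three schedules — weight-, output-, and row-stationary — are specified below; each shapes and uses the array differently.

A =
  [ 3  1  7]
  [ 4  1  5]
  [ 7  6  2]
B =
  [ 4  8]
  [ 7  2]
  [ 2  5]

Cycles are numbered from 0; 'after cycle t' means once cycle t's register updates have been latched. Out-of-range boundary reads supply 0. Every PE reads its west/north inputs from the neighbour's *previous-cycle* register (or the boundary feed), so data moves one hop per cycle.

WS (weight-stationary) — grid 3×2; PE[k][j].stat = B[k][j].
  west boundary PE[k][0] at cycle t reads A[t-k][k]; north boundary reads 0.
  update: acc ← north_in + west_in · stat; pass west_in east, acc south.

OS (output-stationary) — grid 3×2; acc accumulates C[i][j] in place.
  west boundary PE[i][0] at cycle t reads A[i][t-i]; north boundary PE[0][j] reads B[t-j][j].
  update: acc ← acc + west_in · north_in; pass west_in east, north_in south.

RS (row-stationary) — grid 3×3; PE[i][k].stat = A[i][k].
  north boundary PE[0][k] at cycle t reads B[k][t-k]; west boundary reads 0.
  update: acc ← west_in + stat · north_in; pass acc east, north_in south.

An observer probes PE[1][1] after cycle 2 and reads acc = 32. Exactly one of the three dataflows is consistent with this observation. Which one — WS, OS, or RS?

dataflow = OS

WS (3×2 grid), PE[1][1]:
  0: (1,1).acc=0  regs=<0,0>
  1: (1,1).acc=0  regs=<0,0>
  2: (1,1).acc=26  regs=<1,26>
OS (3×2 grid), PE[1][1]:
  0: (1,1).acc=0  regs=<0,0>
  1: (1,1).acc=0  regs=<0,0>
  2: (1,1).acc=32  regs=<4,8>
RS (3×3 grid), PE[1][1]:
  0: (1,1).acc=0  regs=<0,0>
  1: (1,1).acc=0  regs=<0,0>
  2: (1,1).acc=23  regs=<23,7>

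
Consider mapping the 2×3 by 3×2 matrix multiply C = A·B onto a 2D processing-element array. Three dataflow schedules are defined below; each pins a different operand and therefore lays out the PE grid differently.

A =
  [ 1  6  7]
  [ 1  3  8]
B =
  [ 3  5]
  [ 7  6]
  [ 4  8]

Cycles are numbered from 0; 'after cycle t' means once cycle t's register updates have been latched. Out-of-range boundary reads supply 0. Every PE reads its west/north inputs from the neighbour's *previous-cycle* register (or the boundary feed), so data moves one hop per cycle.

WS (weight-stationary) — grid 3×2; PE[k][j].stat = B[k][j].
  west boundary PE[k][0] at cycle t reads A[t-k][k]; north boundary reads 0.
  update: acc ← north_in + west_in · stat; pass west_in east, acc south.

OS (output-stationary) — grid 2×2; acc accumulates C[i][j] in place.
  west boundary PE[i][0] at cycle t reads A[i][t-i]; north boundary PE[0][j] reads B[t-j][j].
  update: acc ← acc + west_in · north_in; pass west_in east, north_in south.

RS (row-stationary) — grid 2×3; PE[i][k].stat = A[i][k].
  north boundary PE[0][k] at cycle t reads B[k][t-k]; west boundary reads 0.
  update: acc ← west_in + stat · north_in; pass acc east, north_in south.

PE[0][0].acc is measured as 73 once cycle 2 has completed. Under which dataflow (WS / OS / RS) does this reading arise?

dataflow = OS

WS [3×2] PE[0][0] across cycles:
  [0] (0,0) acc=3 (h:1 v:3)
  [1] (0,0) acc=3 (h:1 v:3)
  [2] (0,0) acc=0 (h:0 v:0)
OS [2×2] PE[0][0] across cycles:
  [0] (0,0) acc=3 (h:1 v:3)
  [1] (0,0) acc=45 (h:6 v:7)
  [2] (0,0) acc=73 (h:7 v:4)
RS [2×3] PE[0][0] across cycles:
  [0] (0,0) acc=3 (h:3 v:3)
  [1] (0,0) acc=5 (h:5 v:5)
  [2] (0,0) acc=0 (h:0 v:0)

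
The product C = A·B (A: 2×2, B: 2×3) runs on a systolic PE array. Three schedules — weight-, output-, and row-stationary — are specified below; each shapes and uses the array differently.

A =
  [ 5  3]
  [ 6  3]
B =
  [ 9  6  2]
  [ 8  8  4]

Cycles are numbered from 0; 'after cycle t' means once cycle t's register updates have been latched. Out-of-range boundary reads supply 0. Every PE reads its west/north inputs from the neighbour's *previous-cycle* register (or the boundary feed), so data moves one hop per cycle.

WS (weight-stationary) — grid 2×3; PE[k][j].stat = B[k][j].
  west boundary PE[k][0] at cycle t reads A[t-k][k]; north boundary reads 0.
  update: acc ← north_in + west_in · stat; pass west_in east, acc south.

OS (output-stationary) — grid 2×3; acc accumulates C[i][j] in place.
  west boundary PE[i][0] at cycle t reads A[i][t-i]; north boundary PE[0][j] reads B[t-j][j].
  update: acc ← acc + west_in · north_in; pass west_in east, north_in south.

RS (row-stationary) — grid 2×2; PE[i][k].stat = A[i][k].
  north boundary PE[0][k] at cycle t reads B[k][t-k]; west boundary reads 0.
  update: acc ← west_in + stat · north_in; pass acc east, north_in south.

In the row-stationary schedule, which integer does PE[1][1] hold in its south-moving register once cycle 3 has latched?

register = 8

RS (2×2). Following PE[1][1] plus its west/north inputs:
  after 0 — PE[0][1] acc=0, pass-E 0, pass-S 0
  after 0 — PE[1][0] acc=0, pass-E 0, pass-S 0
  after 0 — PE[1][1] acc=0, pass-E 0, pass-S 0
  after 1 — PE[0][1] acc=69, pass-E 69, pass-S 8
  after 1 — PE[1][0] acc=54, pass-E 54, pass-S 9
  after 1 — PE[1][1] acc=0, pass-E 0, pass-S 0
  after 2 — PE[0][1] acc=54, pass-E 54, pass-S 8
  after 2 — PE[1][0] acc=36, pass-E 36, pass-S 6
  after 2 — PE[1][1] acc=78, pass-E 78, pass-S 8
  after 3 — PE[0][1] acc=22, pass-E 22, pass-S 4
  after 3 — PE[1][0] acc=12, pass-E 12, pass-S 2
  after 3 — PE[1][1] acc=60, pass-E 60, pass-S 8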